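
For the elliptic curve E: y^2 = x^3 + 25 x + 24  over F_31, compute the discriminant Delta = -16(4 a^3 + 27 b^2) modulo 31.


4 a^3 + 27 b^2 = 4*25^3 + 27*24^2 = 62500 + 15552 = 78052
Delta = -16 * (78052) = -1248832
Delta mod 31 = 3

Delta = 3 (mod 31)


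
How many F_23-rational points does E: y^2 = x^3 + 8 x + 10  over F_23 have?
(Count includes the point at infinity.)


For each x in F_23, count y with y^2 = x^3 + 8 x + 10 mod 23:
  x = 7: RHS = 18, y in [8, 15]  -> 2 point(s)
  x = 9: RHS = 6, y in [11, 12]  -> 2 point(s)
  x = 10: RHS = 9, y in [3, 20]  -> 2 point(s)
  x = 11: RHS = 3, y in [7, 16]  -> 2 point(s)
  x = 15: RHS = 9, y in [3, 20]  -> 2 point(s)
  x = 16: RHS = 2, y in [5, 18]  -> 2 point(s)
  x = 18: RHS = 6, y in [11, 12]  -> 2 point(s)
  x = 19: RHS = 6, y in [11, 12]  -> 2 point(s)
  x = 21: RHS = 9, y in [3, 20]  -> 2 point(s)
  x = 22: RHS = 1, y in [1, 22]  -> 2 point(s)
Affine points: 20. Add the point at infinity: total = 21.

#E(F_23) = 21


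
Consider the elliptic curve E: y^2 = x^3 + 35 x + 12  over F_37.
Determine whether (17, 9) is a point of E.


Check whether y^2 = x^3 + 35 x + 12 (mod 37) for (x, y) = (17, 9).
LHS: y^2 = 9^2 mod 37 = 7
RHS: x^3 + 35 x + 12 = 17^3 + 35*17 + 12 mod 37 = 7
LHS = RHS

Yes, on the curve


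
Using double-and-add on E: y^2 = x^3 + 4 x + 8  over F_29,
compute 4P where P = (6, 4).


k = 4 = 100_2 (binary, LSB first: 001)
Double-and-add from P = (6, 4):
  bit 0 = 0: acc unchanged = O
  bit 1 = 0: acc unchanged = O
  bit 2 = 1: acc = O + (14, 16) = (14, 16)

4P = (14, 16)


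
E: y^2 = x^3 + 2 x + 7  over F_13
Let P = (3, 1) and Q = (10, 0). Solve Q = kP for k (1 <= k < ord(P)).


Enumerate multiples of P until we hit Q = (10, 0):
  1P = (3, 1)
  2P = (6, 1)
  3P = (4, 12)
  4P = (10, 0)
Match found at i = 4.

k = 4


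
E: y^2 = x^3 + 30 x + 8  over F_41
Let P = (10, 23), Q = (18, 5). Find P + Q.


P != Q, so use the chord formula.
s = (y2 - y1) / (x2 - x1) = (23) / (8) mod 41 = 8
x3 = s^2 - x1 - x2 mod 41 = 8^2 - 10 - 18 = 36
y3 = s (x1 - x3) - y1 mod 41 = 8 * (10 - 36) - 23 = 15

P + Q = (36, 15)


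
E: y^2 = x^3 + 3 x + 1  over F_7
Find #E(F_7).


For each x in F_7, count y with y^2 = x^3 + 3 x + 1 mod 7:
  x = 0: RHS = 1, y in [1, 6]  -> 2 point(s)
  x = 2: RHS = 1, y in [1, 6]  -> 2 point(s)
  x = 3: RHS = 2, y in [3, 4]  -> 2 point(s)
  x = 4: RHS = 0, y in [0]  -> 1 point(s)
  x = 5: RHS = 1, y in [1, 6]  -> 2 point(s)
  x = 6: RHS = 4, y in [2, 5]  -> 2 point(s)
Affine points: 11. Add the point at infinity: total = 12.

#E(F_7) = 12


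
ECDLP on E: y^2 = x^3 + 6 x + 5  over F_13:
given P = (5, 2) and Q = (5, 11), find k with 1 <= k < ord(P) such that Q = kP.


Enumerate multiples of P until we hit Q = (5, 11):
  1P = (5, 2)
  2P = (6, 7)
  3P = (1, 5)
  4P = (10, 5)
  5P = (2, 5)
  6P = (7, 0)
  7P = (2, 8)
  8P = (10, 8)
  9P = (1, 8)
  10P = (6, 6)
  11P = (5, 11)
Match found at i = 11.

k = 11


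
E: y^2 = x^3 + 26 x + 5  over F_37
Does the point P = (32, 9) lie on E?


Check whether y^2 = x^3 + 26 x + 5 (mod 37) for (x, y) = (32, 9).
LHS: y^2 = 9^2 mod 37 = 7
RHS: x^3 + 26 x + 5 = 32^3 + 26*32 + 5 mod 37 = 9
LHS != RHS

No, not on the curve


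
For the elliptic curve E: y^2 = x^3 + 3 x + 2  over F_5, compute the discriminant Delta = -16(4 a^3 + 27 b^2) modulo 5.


4 a^3 + 27 b^2 = 4*3^3 + 27*2^2 = 108 + 108 = 216
Delta = -16 * (216) = -3456
Delta mod 5 = 4

Delta = 4 (mod 5)


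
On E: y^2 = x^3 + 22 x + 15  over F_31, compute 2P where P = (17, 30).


Doubling: s = (3 x1^2 + a) / (2 y1)
s = (3*17^2 + 22) / (2*30) mod 31 = 5
x3 = s^2 - 2 x1 mod 31 = 5^2 - 2*17 = 22
y3 = s (x1 - x3) - y1 mod 31 = 5 * (17 - 22) - 30 = 7

2P = (22, 7)


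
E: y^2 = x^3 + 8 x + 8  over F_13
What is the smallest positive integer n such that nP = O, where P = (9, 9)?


Compute successive multiples of P until we hit O:
  1P = (9, 9)
  2P = (5, 2)
  3P = (11, 7)
  4P = (7, 2)
  5P = (6, 8)
  6P = (1, 11)
  7P = (12, 8)
  8P = (8, 8)
  ... (continuing to 20P)
  20P = O

ord(P) = 20


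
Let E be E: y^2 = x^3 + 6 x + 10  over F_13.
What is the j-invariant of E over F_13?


Delta = -16(4 a^3 + 27 b^2) mod 13 = 7
-1728 * (4 a)^3 = -1728 * (4*6)^3 mod 13 = 5
j = 5 * 7^(-1) mod 13 = 10

j = 10 (mod 13)


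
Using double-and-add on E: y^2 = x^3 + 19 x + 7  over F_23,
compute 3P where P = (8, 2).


k = 3 = 11_2 (binary, LSB first: 11)
Double-and-add from P = (8, 2):
  bit 0 = 1: acc = O + (8, 2) = (8, 2)
  bit 1 = 1: acc = (8, 2) + (8, 21) = O

3P = O


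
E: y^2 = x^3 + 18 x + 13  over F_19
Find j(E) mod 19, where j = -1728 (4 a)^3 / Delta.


Delta = -16(4 a^3 + 27 b^2) mod 19 = 16
-1728 * (4 a)^3 = -1728 * (4*18)^3 mod 19 = 12
j = 12 * 16^(-1) mod 19 = 15

j = 15 (mod 19)


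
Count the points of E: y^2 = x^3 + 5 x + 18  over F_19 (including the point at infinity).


For each x in F_19, count y with y^2 = x^3 + 5 x + 18 mod 19:
  x = 1: RHS = 5, y in [9, 10]  -> 2 point(s)
  x = 2: RHS = 17, y in [6, 13]  -> 2 point(s)
  x = 4: RHS = 7, y in [8, 11]  -> 2 point(s)
  x = 5: RHS = 16, y in [4, 15]  -> 2 point(s)
  x = 6: RHS = 17, y in [6, 13]  -> 2 point(s)
  x = 7: RHS = 16, y in [4, 15]  -> 2 point(s)
  x = 8: RHS = 0, y in [0]  -> 1 point(s)
  x = 10: RHS = 4, y in [2, 17]  -> 2 point(s)
  x = 11: RHS = 17, y in [6, 13]  -> 2 point(s)
  x = 12: RHS = 1, y in [1, 18]  -> 2 point(s)
  x = 13: RHS = 0, y in [0]  -> 1 point(s)
  x = 14: RHS = 1, y in [1, 18]  -> 2 point(s)
  x = 17: RHS = 0, y in [0]  -> 1 point(s)
Affine points: 23. Add the point at infinity: total = 24.

#E(F_19) = 24


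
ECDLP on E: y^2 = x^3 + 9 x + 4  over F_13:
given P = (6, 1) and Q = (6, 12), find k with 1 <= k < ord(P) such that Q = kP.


Enumerate multiples of P until we hit Q = (6, 12):
  1P = (6, 1)
  2P = (1, 12)
  3P = (2, 11)
  4P = (8, 4)
  5P = (11, 11)
  6P = (0, 11)
  7P = (4, 0)
  8P = (0, 2)
  9P = (11, 2)
  10P = (8, 9)
  11P = (2, 2)
  12P = (1, 1)
  13P = (6, 12)
Match found at i = 13.

k = 13


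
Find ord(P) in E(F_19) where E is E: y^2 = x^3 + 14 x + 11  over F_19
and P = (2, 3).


Compute successive multiples of P until we hit O:
  1P = (2, 3)
  2P = (0, 12)
  3P = (4, 6)
  4P = (1, 8)
  5P = (3, 2)
  6P = (15, 10)
  7P = (6, 8)
  8P = (9, 12)
  ... (continuing to 25P)
  25P = O

ord(P) = 25


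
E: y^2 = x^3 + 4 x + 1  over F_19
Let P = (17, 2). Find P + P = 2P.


Doubling: s = (3 x1^2 + a) / (2 y1)
s = (3*17^2 + 4) / (2*2) mod 19 = 4
x3 = s^2 - 2 x1 mod 19 = 4^2 - 2*17 = 1
y3 = s (x1 - x3) - y1 mod 19 = 4 * (17 - 1) - 2 = 5

2P = (1, 5)


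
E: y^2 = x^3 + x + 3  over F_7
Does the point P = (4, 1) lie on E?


Check whether y^2 = x^3 + 1 x + 3 (mod 7) for (x, y) = (4, 1).
LHS: y^2 = 1^2 mod 7 = 1
RHS: x^3 + 1 x + 3 = 4^3 + 1*4 + 3 mod 7 = 1
LHS = RHS

Yes, on the curve


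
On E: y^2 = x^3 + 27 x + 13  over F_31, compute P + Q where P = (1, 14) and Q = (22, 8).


P != Q, so use the chord formula.
s = (y2 - y1) / (x2 - x1) = (25) / (21) mod 31 = 13
x3 = s^2 - x1 - x2 mod 31 = 13^2 - 1 - 22 = 22
y3 = s (x1 - x3) - y1 mod 31 = 13 * (1 - 22) - 14 = 23

P + Q = (22, 23)


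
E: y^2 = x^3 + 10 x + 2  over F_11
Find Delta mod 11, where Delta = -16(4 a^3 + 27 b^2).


4 a^3 + 27 b^2 = 4*10^3 + 27*2^2 = 4000 + 108 = 4108
Delta = -16 * (4108) = -65728
Delta mod 11 = 8

Delta = 8 (mod 11)


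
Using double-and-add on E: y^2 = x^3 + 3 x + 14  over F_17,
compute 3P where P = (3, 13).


k = 3 = 11_2 (binary, LSB first: 11)
Double-and-add from P = (3, 13):
  bit 0 = 1: acc = O + (3, 13) = (3, 13)
  bit 1 = 1: acc = (3, 13) + (7, 2) = (5, 1)

3P = (5, 1)


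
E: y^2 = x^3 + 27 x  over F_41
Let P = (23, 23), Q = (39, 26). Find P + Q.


P != Q, so use the chord formula.
s = (y2 - y1) / (x2 - x1) = (3) / (16) mod 41 = 13
x3 = s^2 - x1 - x2 mod 41 = 13^2 - 23 - 39 = 25
y3 = s (x1 - x3) - y1 mod 41 = 13 * (23 - 25) - 23 = 33

P + Q = (25, 33)


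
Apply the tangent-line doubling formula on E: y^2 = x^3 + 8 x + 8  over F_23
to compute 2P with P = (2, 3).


Doubling: s = (3 x1^2 + a) / (2 y1)
s = (3*2^2 + 8) / (2*3) mod 23 = 11
x3 = s^2 - 2 x1 mod 23 = 11^2 - 2*2 = 2
y3 = s (x1 - x3) - y1 mod 23 = 11 * (2 - 2) - 3 = 20

2P = (2, 20)


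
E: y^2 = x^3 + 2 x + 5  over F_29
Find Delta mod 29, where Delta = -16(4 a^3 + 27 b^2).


4 a^3 + 27 b^2 = 4*2^3 + 27*5^2 = 32 + 675 = 707
Delta = -16 * (707) = -11312
Delta mod 29 = 27

Delta = 27 (mod 29)


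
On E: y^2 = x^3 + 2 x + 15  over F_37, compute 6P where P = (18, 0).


k = 6 = 110_2 (binary, LSB first: 011)
Double-and-add from P = (18, 0):
  bit 0 = 0: acc unchanged = O
  bit 1 = 1: acc = O + O = O
  bit 2 = 1: acc = O + O = O

6P = O


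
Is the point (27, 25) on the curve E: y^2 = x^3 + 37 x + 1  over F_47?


Check whether y^2 = x^3 + 37 x + 1 (mod 47) for (x, y) = (27, 25).
LHS: y^2 = 25^2 mod 47 = 14
RHS: x^3 + 37 x + 1 = 27^3 + 37*27 + 1 mod 47 = 3
LHS != RHS

No, not on the curve


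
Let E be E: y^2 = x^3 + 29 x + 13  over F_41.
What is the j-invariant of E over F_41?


Delta = -16(4 a^3 + 27 b^2) mod 41 = 28
-1728 * (4 a)^3 = -1728 * (4*29)^3 mod 41 = 8
j = 8 * 28^(-1) mod 41 = 12

j = 12 (mod 41)


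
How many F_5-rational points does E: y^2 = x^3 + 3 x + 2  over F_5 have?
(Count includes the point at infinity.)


For each x in F_5, count y with y^2 = x^3 + 3 x + 2 mod 5:
  x = 1: RHS = 1, y in [1, 4]  -> 2 point(s)
  x = 2: RHS = 1, y in [1, 4]  -> 2 point(s)
Affine points: 4. Add the point at infinity: total = 5.

#E(F_5) = 5


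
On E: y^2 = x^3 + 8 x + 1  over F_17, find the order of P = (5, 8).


Compute successive multiples of P until we hit O:
  1P = (5, 8)
  2P = (11, 14)
  3P = (2, 12)
  4P = (8, 13)
  5P = (3, 1)
  6P = (0, 1)
  7P = (16, 14)
  8P = (14, 1)
  ... (continuing to 19P)
  19P = O

ord(P) = 19


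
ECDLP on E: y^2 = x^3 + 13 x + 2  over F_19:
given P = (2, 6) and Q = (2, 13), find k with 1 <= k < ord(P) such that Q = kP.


Enumerate multiples of P until we hit Q = (2, 13):
  1P = (2, 6)
  2P = (1, 4)
  3P = (1, 15)
  4P = (2, 13)
Match found at i = 4.

k = 4


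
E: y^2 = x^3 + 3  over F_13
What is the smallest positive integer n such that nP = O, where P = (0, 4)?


Compute successive multiples of P until we hit O:
  1P = (0, 4)
  2P = (0, 9)
  3P = O

ord(P) = 3


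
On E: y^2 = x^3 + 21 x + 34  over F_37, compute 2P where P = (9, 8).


Doubling: s = (3 x1^2 + a) / (2 y1)
s = (3*9^2 + 21) / (2*8) mod 37 = 35
x3 = s^2 - 2 x1 mod 37 = 35^2 - 2*9 = 23
y3 = s (x1 - x3) - y1 mod 37 = 35 * (9 - 23) - 8 = 20

2P = (23, 20)


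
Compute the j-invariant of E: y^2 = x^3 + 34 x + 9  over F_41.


Delta = -16(4 a^3 + 27 b^2) mod 41 = 39
-1728 * (4 a)^3 = -1728 * (4*34)^3 mod 41 = 20
j = 20 * 39^(-1) mod 41 = 31

j = 31 (mod 41)


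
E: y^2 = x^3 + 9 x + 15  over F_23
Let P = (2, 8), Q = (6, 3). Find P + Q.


P != Q, so use the chord formula.
s = (y2 - y1) / (x2 - x1) = (18) / (4) mod 23 = 16
x3 = s^2 - x1 - x2 mod 23 = 16^2 - 2 - 6 = 18
y3 = s (x1 - x3) - y1 mod 23 = 16 * (2 - 18) - 8 = 12

P + Q = (18, 12)


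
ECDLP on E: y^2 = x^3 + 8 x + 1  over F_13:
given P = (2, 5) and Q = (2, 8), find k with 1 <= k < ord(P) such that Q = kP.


Enumerate multiples of P until we hit Q = (2, 8):
  1P = (2, 5)
  2P = (0, 12)
  3P = (7, 6)
  4P = (3, 0)
  5P = (7, 7)
  6P = (0, 1)
  7P = (2, 8)
Match found at i = 7.

k = 7


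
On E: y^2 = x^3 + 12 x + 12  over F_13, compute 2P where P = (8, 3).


k = 2 = 10_2 (binary, LSB first: 01)
Double-and-add from P = (8, 3):
  bit 0 = 0: acc unchanged = O
  bit 1 = 1: acc = O + (9, 2) = (9, 2)

2P = (9, 2)


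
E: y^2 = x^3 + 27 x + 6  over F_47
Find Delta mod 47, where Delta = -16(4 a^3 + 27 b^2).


4 a^3 + 27 b^2 = 4*27^3 + 27*6^2 = 78732 + 972 = 79704
Delta = -16 * (79704) = -1275264
Delta mod 47 = 34

Delta = 34 (mod 47)


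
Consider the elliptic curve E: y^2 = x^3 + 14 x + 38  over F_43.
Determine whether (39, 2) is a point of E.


Check whether y^2 = x^3 + 14 x + 38 (mod 43) for (x, y) = (39, 2).
LHS: y^2 = 2^2 mod 43 = 4
RHS: x^3 + 14 x + 38 = 39^3 + 14*39 + 38 mod 43 = 4
LHS = RHS

Yes, on the curve


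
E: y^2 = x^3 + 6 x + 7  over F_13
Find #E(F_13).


For each x in F_13, count y with y^2 = x^3 + 6 x + 7 mod 13:
  x = 1: RHS = 1, y in [1, 12]  -> 2 point(s)
  x = 2: RHS = 1, y in [1, 12]  -> 2 point(s)
  x = 3: RHS = 0, y in [0]  -> 1 point(s)
  x = 4: RHS = 4, y in [2, 11]  -> 2 point(s)
  x = 6: RHS = 12, y in [5, 8]  -> 2 point(s)
  x = 9: RHS = 10, y in [6, 7]  -> 2 point(s)
  x = 10: RHS = 1, y in [1, 12]  -> 2 point(s)
  x = 11: RHS = 0, y in [0]  -> 1 point(s)
  x = 12: RHS = 0, y in [0]  -> 1 point(s)
Affine points: 15. Add the point at infinity: total = 16.

#E(F_13) = 16


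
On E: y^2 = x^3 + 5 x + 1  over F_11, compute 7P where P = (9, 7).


k = 7 = 111_2 (binary, LSB first: 111)
Double-and-add from P = (9, 7):
  bit 0 = 1: acc = O + (9, 7) = (9, 7)
  bit 1 = 1: acc = (9, 7) + (8, 6) = (6, 7)
  bit 2 = 1: acc = (6, 7) + (7, 4) = (7, 7)

7P = (7, 7)


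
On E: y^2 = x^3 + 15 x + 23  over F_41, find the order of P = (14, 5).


Compute successive multiples of P until we hit O:
  1P = (14, 5)
  2P = (21, 28)
  3P = (26, 20)
  4P = (0, 33)
  5P = (31, 29)
  6P = (38, 19)
  7P = (5, 31)
  8P = (2, 15)
  ... (continuing to 18P)
  18P = O

ord(P) = 18


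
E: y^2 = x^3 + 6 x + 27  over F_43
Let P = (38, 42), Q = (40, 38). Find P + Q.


P != Q, so use the chord formula.
s = (y2 - y1) / (x2 - x1) = (39) / (2) mod 43 = 41
x3 = s^2 - x1 - x2 mod 43 = 41^2 - 38 - 40 = 12
y3 = s (x1 - x3) - y1 mod 43 = 41 * (38 - 12) - 42 = 35

P + Q = (12, 35)


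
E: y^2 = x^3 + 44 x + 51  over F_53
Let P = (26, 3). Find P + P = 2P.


Doubling: s = (3 x1^2 + a) / (2 y1)
s = (3*26^2 + 44) / (2*3) mod 53 = 45
x3 = s^2 - 2 x1 mod 53 = 45^2 - 2*26 = 12
y3 = s (x1 - x3) - y1 mod 53 = 45 * (26 - 12) - 3 = 44

2P = (12, 44)


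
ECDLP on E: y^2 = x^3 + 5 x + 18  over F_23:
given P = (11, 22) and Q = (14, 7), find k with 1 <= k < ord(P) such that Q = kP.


Enumerate multiples of P until we hit Q = (14, 7):
  1P = (11, 22)
  2P = (1, 1)
  3P = (0, 8)
  4P = (14, 16)
  5P = (2, 6)
  6P = (16, 10)
  7P = (22, 9)
  8P = (22, 14)
  9P = (16, 13)
  10P = (2, 17)
  11P = (14, 7)
Match found at i = 11.

k = 11


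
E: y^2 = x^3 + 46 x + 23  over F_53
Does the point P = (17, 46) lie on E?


Check whether y^2 = x^3 + 46 x + 23 (mod 53) for (x, y) = (17, 46).
LHS: y^2 = 46^2 mod 53 = 49
RHS: x^3 + 46 x + 23 = 17^3 + 46*17 + 23 mod 53 = 47
LHS != RHS

No, not on the curve


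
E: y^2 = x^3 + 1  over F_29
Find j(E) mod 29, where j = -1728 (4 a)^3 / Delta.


Delta = -16(4 a^3 + 27 b^2) mod 29 = 3
-1728 * (4 a)^3 = -1728 * (4*0)^3 mod 29 = 0
j = 0 * 3^(-1) mod 29 = 0

j = 0 (mod 29)


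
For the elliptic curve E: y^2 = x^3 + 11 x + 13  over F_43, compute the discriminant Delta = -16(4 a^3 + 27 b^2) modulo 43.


4 a^3 + 27 b^2 = 4*11^3 + 27*13^2 = 5324 + 4563 = 9887
Delta = -16 * (9887) = -158192
Delta mod 43 = 5

Delta = 5 (mod 43)


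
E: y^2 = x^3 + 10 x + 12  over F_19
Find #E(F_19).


For each x in F_19, count y with y^2 = x^3 + 10 x + 12 mod 19:
  x = 1: RHS = 4, y in [2, 17]  -> 2 point(s)
  x = 5: RHS = 16, y in [4, 15]  -> 2 point(s)
  x = 7: RHS = 7, y in [8, 11]  -> 2 point(s)
  x = 11: RHS = 9, y in [3, 16]  -> 2 point(s)
  x = 12: RHS = 17, y in [6, 13]  -> 2 point(s)
  x = 18: RHS = 1, y in [1, 18]  -> 2 point(s)
Affine points: 12. Add the point at infinity: total = 13.

#E(F_19) = 13


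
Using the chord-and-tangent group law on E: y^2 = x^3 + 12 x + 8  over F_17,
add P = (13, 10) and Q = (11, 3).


P != Q, so use the chord formula.
s = (y2 - y1) / (x2 - x1) = (10) / (15) mod 17 = 12
x3 = s^2 - x1 - x2 mod 17 = 12^2 - 13 - 11 = 1
y3 = s (x1 - x3) - y1 mod 17 = 12 * (13 - 1) - 10 = 15

P + Q = (1, 15)


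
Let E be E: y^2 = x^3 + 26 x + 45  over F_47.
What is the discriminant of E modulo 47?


4 a^3 + 27 b^2 = 4*26^3 + 27*45^2 = 70304 + 54675 = 124979
Delta = -16 * (124979) = -1999664
Delta mod 47 = 45

Delta = 45 (mod 47)


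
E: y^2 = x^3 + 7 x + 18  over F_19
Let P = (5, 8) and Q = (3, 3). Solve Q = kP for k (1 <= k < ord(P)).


Enumerate multiples of P until we hit Q = (3, 3):
  1P = (5, 8)
  2P = (13, 8)
  3P = (1, 11)
  4P = (10, 10)
  5P = (11, 1)
  6P = (7, 7)
  7P = (12, 5)
  8P = (8, 15)
  9P = (3, 3)
Match found at i = 9.

k = 9


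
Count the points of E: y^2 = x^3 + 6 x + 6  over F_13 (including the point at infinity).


For each x in F_13, count y with y^2 = x^3 + 6 x + 6 mod 13:
  x = 1: RHS = 0, y in [0]  -> 1 point(s)
  x = 2: RHS = 0, y in [0]  -> 1 point(s)
  x = 3: RHS = 12, y in [5, 8]  -> 2 point(s)
  x = 4: RHS = 3, y in [4, 9]  -> 2 point(s)
  x = 7: RHS = 1, y in [1, 12]  -> 2 point(s)
  x = 9: RHS = 9, y in [3, 10]  -> 2 point(s)
  x = 10: RHS = 0, y in [0]  -> 1 point(s)
  x = 11: RHS = 12, y in [5, 8]  -> 2 point(s)
  x = 12: RHS = 12, y in [5, 8]  -> 2 point(s)
Affine points: 15. Add the point at infinity: total = 16.

#E(F_13) = 16


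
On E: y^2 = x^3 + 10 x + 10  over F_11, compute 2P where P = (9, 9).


k = 2 = 10_2 (binary, LSB first: 01)
Double-and-add from P = (9, 9):
  bit 0 = 0: acc unchanged = O
  bit 1 = 1: acc = O + (4, 2) = (4, 2)

2P = (4, 2)


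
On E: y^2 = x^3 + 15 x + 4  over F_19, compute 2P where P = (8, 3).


Doubling: s = (3 x1^2 + a) / (2 y1)
s = (3*8^2 + 15) / (2*3) mod 19 = 6
x3 = s^2 - 2 x1 mod 19 = 6^2 - 2*8 = 1
y3 = s (x1 - x3) - y1 mod 19 = 6 * (8 - 1) - 3 = 1

2P = (1, 1)


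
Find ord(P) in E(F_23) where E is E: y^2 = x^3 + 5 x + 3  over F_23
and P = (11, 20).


Compute successive multiples of P until we hit O:
  1P = (11, 20)
  2P = (1, 3)
  3P = (4, 8)
  4P = (10, 8)
  5P = (8, 16)
  6P = (16, 4)
  7P = (9, 15)
  8P = (15, 16)
  ... (continuing to 23P)
  23P = O

ord(P) = 23


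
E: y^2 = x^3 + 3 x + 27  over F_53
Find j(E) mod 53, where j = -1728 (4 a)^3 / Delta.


Delta = -16(4 a^3 + 27 b^2) mod 53 = 19
-1728 * (4 a)^3 = -1728 * (4*3)^3 mod 53 = 36
j = 36 * 19^(-1) mod 53 = 27

j = 27 (mod 53)


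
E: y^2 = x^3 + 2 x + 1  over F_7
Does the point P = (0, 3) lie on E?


Check whether y^2 = x^3 + 2 x + 1 (mod 7) for (x, y) = (0, 3).
LHS: y^2 = 3^2 mod 7 = 2
RHS: x^3 + 2 x + 1 = 0^3 + 2*0 + 1 mod 7 = 1
LHS != RHS

No, not on the curve


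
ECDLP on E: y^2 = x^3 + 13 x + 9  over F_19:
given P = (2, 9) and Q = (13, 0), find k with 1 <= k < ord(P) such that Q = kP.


Enumerate multiples of P until we hit Q = (13, 0):
  1P = (2, 9)
  2P = (13, 0)
Match found at i = 2.

k = 2


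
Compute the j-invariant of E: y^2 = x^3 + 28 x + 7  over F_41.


Delta = -16(4 a^3 + 27 b^2) mod 41 = 7
-1728 * (4 a)^3 = -1728 * (4*28)^3 mod 41 = 32
j = 32 * 7^(-1) mod 41 = 28

j = 28 (mod 41)


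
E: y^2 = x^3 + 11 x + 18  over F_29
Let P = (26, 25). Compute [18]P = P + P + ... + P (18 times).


k = 18 = 10010_2 (binary, LSB first: 01001)
Double-and-add from P = (26, 25):
  bit 0 = 0: acc unchanged = O
  bit 1 = 1: acc = O + (5, 13) = (5, 13)
  bit 2 = 0: acc unchanged = (5, 13)
  bit 3 = 0: acc unchanged = (5, 13)
  bit 4 = 1: acc = (5, 13) + (15, 7) = (14, 4)

18P = (14, 4)


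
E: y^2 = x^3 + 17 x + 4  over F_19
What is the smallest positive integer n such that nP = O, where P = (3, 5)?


Compute successive multiples of P until we hit O:
  1P = (3, 5)
  2P = (5, 9)
  3P = (15, 9)
  4P = (18, 9)
  5P = (18, 10)
  6P = (15, 10)
  7P = (5, 10)
  8P = (3, 14)
  ... (continuing to 9P)
  9P = O

ord(P) = 9


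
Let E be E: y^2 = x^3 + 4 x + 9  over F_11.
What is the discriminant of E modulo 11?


4 a^3 + 27 b^2 = 4*4^3 + 27*9^2 = 256 + 2187 = 2443
Delta = -16 * (2443) = -39088
Delta mod 11 = 6

Delta = 6 (mod 11)


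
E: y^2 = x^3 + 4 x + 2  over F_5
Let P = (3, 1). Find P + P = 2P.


Doubling: s = (3 x1^2 + a) / (2 y1)
s = (3*3^2 + 4) / (2*1) mod 5 = 3
x3 = s^2 - 2 x1 mod 5 = 3^2 - 2*3 = 3
y3 = s (x1 - x3) - y1 mod 5 = 3 * (3 - 3) - 1 = 4

2P = (3, 4)


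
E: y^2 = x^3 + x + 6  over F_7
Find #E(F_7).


For each x in F_7, count y with y^2 = x^3 + 1 x + 6 mod 7:
  x = 1: RHS = 1, y in [1, 6]  -> 2 point(s)
  x = 2: RHS = 2, y in [3, 4]  -> 2 point(s)
  x = 3: RHS = 1, y in [1, 6]  -> 2 point(s)
  x = 4: RHS = 4, y in [2, 5]  -> 2 point(s)
  x = 6: RHS = 4, y in [2, 5]  -> 2 point(s)
Affine points: 10. Add the point at infinity: total = 11.

#E(F_7) = 11


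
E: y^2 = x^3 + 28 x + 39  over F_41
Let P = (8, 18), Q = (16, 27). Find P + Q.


P != Q, so use the chord formula.
s = (y2 - y1) / (x2 - x1) = (9) / (8) mod 41 = 37
x3 = s^2 - x1 - x2 mod 41 = 37^2 - 8 - 16 = 33
y3 = s (x1 - x3) - y1 mod 41 = 37 * (8 - 33) - 18 = 0

P + Q = (33, 0)


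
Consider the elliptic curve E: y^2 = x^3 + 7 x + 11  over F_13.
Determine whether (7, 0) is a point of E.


Check whether y^2 = x^3 + 7 x + 11 (mod 13) for (x, y) = (7, 0).
LHS: y^2 = 0^2 mod 13 = 0
RHS: x^3 + 7 x + 11 = 7^3 + 7*7 + 11 mod 13 = 0
LHS = RHS

Yes, on the curve


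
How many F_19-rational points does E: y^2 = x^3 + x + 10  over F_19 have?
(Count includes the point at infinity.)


For each x in F_19, count y with y^2 = x^3 + 1 x + 10 mod 19:
  x = 2: RHS = 1, y in [1, 18]  -> 2 point(s)
  x = 5: RHS = 7, y in [8, 11]  -> 2 point(s)
  x = 6: RHS = 4, y in [2, 17]  -> 2 point(s)
  x = 8: RHS = 17, y in [6, 13]  -> 2 point(s)
  x = 9: RHS = 7, y in [8, 11]  -> 2 point(s)
  x = 13: RHS = 16, y in [4, 15]  -> 2 point(s)
  x = 17: RHS = 0, y in [0]  -> 1 point(s)
Affine points: 13. Add the point at infinity: total = 14.

#E(F_19) = 14


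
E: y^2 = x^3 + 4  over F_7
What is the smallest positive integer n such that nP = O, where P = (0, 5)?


Compute successive multiples of P until we hit O:
  1P = (0, 5)
  2P = (0, 2)
  3P = O

ord(P) = 3


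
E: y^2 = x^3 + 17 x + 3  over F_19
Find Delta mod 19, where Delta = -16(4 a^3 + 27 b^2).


4 a^3 + 27 b^2 = 4*17^3 + 27*3^2 = 19652 + 243 = 19895
Delta = -16 * (19895) = -318320
Delta mod 19 = 6

Delta = 6 (mod 19)


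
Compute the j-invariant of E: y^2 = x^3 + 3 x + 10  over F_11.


Delta = -16(4 a^3 + 27 b^2) mod 11 = 7
-1728 * (4 a)^3 = -1728 * (4*3)^3 mod 11 = 10
j = 10 * 7^(-1) mod 11 = 3

j = 3 (mod 11)


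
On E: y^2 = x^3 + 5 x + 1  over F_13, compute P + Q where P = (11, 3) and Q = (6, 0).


P != Q, so use the chord formula.
s = (y2 - y1) / (x2 - x1) = (10) / (8) mod 13 = 11
x3 = s^2 - x1 - x2 mod 13 = 11^2 - 11 - 6 = 0
y3 = s (x1 - x3) - y1 mod 13 = 11 * (11 - 0) - 3 = 1

P + Q = (0, 1)


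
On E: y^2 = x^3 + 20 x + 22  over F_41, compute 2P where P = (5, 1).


Doubling: s = (3 x1^2 + a) / (2 y1)
s = (3*5^2 + 20) / (2*1) mod 41 = 27
x3 = s^2 - 2 x1 mod 41 = 27^2 - 2*5 = 22
y3 = s (x1 - x3) - y1 mod 41 = 27 * (5 - 22) - 1 = 32

2P = (22, 32)


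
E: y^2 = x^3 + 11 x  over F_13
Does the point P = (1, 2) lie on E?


Check whether y^2 = x^3 + 11 x + 0 (mod 13) for (x, y) = (1, 2).
LHS: y^2 = 2^2 mod 13 = 4
RHS: x^3 + 11 x + 0 = 1^3 + 11*1 + 0 mod 13 = 12
LHS != RHS

No, not on the curve


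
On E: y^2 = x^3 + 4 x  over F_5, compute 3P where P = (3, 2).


k = 3 = 11_2 (binary, LSB first: 11)
Double-and-add from P = (3, 2):
  bit 0 = 1: acc = O + (3, 2) = (3, 2)
  bit 1 = 1: acc = (3, 2) + (0, 0) = (3, 3)

3P = (3, 3)


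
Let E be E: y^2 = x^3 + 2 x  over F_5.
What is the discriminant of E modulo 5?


4 a^3 + 27 b^2 = 4*2^3 + 27*0^2 = 32 + 0 = 32
Delta = -16 * (32) = -512
Delta mod 5 = 3

Delta = 3 (mod 5)


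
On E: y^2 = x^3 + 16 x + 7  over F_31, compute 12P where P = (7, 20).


k = 12 = 1100_2 (binary, LSB first: 0011)
Double-and-add from P = (7, 20):
  bit 0 = 0: acc unchanged = O
  bit 1 = 0: acc unchanged = O
  bit 2 = 1: acc = O + (6, 3) = (6, 3)
  bit 3 = 1: acc = (6, 3) + (19, 28) = (13, 5)

12P = (13, 5)


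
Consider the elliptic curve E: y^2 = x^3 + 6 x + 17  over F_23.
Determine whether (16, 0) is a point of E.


Check whether y^2 = x^3 + 6 x + 17 (mod 23) for (x, y) = (16, 0).
LHS: y^2 = 0^2 mod 23 = 0
RHS: x^3 + 6 x + 17 = 16^3 + 6*16 + 17 mod 23 = 0
LHS = RHS

Yes, on the curve


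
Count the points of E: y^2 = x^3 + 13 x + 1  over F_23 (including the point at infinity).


For each x in F_23, count y with y^2 = x^3 + 13 x + 1 mod 23:
  x = 0: RHS = 1, y in [1, 22]  -> 2 point(s)
  x = 2: RHS = 12, y in [9, 14]  -> 2 point(s)
  x = 4: RHS = 2, y in [5, 18]  -> 2 point(s)
  x = 10: RHS = 4, y in [2, 21]  -> 2 point(s)
  x = 11: RHS = 3, y in [7, 16]  -> 2 point(s)
  x = 14: RHS = 6, y in [11, 12]  -> 2 point(s)
  x = 15: RHS = 6, y in [11, 12]  -> 2 point(s)
  x = 16: RHS = 4, y in [2, 21]  -> 2 point(s)
  x = 17: RHS = 6, y in [11, 12]  -> 2 point(s)
  x = 18: RHS = 18, y in [8, 15]  -> 2 point(s)
  x = 19: RHS = 0, y in [0]  -> 1 point(s)
  x = 20: RHS = 4, y in [2, 21]  -> 2 point(s)
  x = 21: RHS = 13, y in [6, 17]  -> 2 point(s)
Affine points: 25. Add the point at infinity: total = 26.

#E(F_23) = 26


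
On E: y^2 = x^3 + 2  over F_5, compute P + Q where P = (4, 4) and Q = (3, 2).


P != Q, so use the chord formula.
s = (y2 - y1) / (x2 - x1) = (3) / (4) mod 5 = 2
x3 = s^2 - x1 - x2 mod 5 = 2^2 - 4 - 3 = 2
y3 = s (x1 - x3) - y1 mod 5 = 2 * (4 - 2) - 4 = 0

P + Q = (2, 0)


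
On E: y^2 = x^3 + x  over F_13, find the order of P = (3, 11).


Compute successive multiples of P until we hit O:
  1P = (3, 11)
  2P = (4, 9)
  3P = (10, 3)
  4P = (9, 7)
  5P = (0, 0)
  6P = (9, 6)
  7P = (10, 10)
  8P = (4, 4)
  ... (continuing to 10P)
  10P = O

ord(P) = 10


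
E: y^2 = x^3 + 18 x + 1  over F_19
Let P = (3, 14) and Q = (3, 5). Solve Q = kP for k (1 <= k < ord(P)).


Enumerate multiples of P until we hit Q = (3, 5):
  1P = (3, 14)
  2P = (0, 1)
  3P = (1, 1)
  4P = (5, 11)
  5P = (18, 18)
  6P = (18, 1)
  7P = (5, 8)
  8P = (1, 18)
  9P = (0, 18)
  10P = (3, 5)
Match found at i = 10.

k = 10


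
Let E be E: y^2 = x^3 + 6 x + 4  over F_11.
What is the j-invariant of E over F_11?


Delta = -16(4 a^3 + 27 b^2) mod 11 = 10
-1728 * (4 a)^3 = -1728 * (4*6)^3 mod 11 = 3
j = 3 * 10^(-1) mod 11 = 8

j = 8 (mod 11)


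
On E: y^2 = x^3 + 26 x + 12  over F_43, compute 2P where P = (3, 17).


Doubling: s = (3 x1^2 + a) / (2 y1)
s = (3*3^2 + 26) / (2*17) mod 43 = 18
x3 = s^2 - 2 x1 mod 43 = 18^2 - 2*3 = 17
y3 = s (x1 - x3) - y1 mod 43 = 18 * (3 - 17) - 17 = 32

2P = (17, 32)


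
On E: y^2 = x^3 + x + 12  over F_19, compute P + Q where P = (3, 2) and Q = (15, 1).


P != Q, so use the chord formula.
s = (y2 - y1) / (x2 - x1) = (18) / (12) mod 19 = 11
x3 = s^2 - x1 - x2 mod 19 = 11^2 - 3 - 15 = 8
y3 = s (x1 - x3) - y1 mod 19 = 11 * (3 - 8) - 2 = 0

P + Q = (8, 0)


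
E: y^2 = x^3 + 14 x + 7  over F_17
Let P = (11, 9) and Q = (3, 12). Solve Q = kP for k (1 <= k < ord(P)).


Enumerate multiples of P until we hit Q = (3, 12):
  1P = (11, 9)
  2P = (4, 12)
  3P = (6, 1)
  4P = (8, 6)
  5P = (16, 3)
  6P = (3, 12)
Match found at i = 6.

k = 6


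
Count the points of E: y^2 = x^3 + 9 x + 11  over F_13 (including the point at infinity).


For each x in F_13, count y with y^2 = x^3 + 9 x + 11 mod 13:
  x = 3: RHS = 0, y in [0]  -> 1 point(s)
  x = 5: RHS = 12, y in [5, 8]  -> 2 point(s)
  x = 7: RHS = 1, y in [1, 12]  -> 2 point(s)
  x = 8: RHS = 10, y in [6, 7]  -> 2 point(s)
  x = 10: RHS = 9, y in [3, 10]  -> 2 point(s)
  x = 12: RHS = 1, y in [1, 12]  -> 2 point(s)
Affine points: 11. Add the point at infinity: total = 12.

#E(F_13) = 12


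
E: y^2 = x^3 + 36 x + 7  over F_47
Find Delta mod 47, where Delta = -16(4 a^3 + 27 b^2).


4 a^3 + 27 b^2 = 4*36^3 + 27*7^2 = 186624 + 1323 = 187947
Delta = -16 * (187947) = -3007152
Delta mod 47 = 2

Delta = 2 (mod 47)


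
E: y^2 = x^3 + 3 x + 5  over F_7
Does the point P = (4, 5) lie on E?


Check whether y^2 = x^3 + 3 x + 5 (mod 7) for (x, y) = (4, 5).
LHS: y^2 = 5^2 mod 7 = 4
RHS: x^3 + 3 x + 5 = 4^3 + 3*4 + 5 mod 7 = 4
LHS = RHS

Yes, on the curve


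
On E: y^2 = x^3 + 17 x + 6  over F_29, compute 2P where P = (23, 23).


k = 2 = 10_2 (binary, LSB first: 01)
Double-and-add from P = (23, 23):
  bit 0 = 0: acc unchanged = O
  bit 1 = 1: acc = O + (18, 24) = (18, 24)

2P = (18, 24)


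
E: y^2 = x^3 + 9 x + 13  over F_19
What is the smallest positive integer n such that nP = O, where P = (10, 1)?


Compute successive multiples of P until we hit O:
  1P = (10, 1)
  2P = (10, 18)
  3P = O

ord(P) = 3


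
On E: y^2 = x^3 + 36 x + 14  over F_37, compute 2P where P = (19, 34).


Doubling: s = (3 x1^2 + a) / (2 y1)
s = (3*19^2 + 36) / (2*34) mod 37 = 17
x3 = s^2 - 2 x1 mod 37 = 17^2 - 2*19 = 29
y3 = s (x1 - x3) - y1 mod 37 = 17 * (19 - 29) - 34 = 18

2P = (29, 18)


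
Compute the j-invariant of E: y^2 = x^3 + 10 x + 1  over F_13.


Delta = -16(4 a^3 + 27 b^2) mod 13 = 9
-1728 * (4 a)^3 = -1728 * (4*10)^3 mod 13 = 1
j = 1 * 9^(-1) mod 13 = 3

j = 3 (mod 13)


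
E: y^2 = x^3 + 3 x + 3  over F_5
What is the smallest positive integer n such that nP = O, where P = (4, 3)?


Compute successive multiples of P until we hit O:
  1P = (4, 3)
  2P = (3, 3)
  3P = (3, 2)
  4P = (4, 2)
  5P = O

ord(P) = 5


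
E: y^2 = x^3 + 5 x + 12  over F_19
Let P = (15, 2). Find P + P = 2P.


Doubling: s = (3 x1^2 + a) / (2 y1)
s = (3*15^2 + 5) / (2*2) mod 19 = 18
x3 = s^2 - 2 x1 mod 19 = 18^2 - 2*15 = 9
y3 = s (x1 - x3) - y1 mod 19 = 18 * (15 - 9) - 2 = 11

2P = (9, 11)


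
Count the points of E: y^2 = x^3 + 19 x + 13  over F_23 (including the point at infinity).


For each x in F_23, count y with y^2 = x^3 + 19 x + 13 mod 23:
  x = 0: RHS = 13, y in [6, 17]  -> 2 point(s)
  x = 2: RHS = 13, y in [6, 17]  -> 2 point(s)
  x = 5: RHS = 3, y in [7, 16]  -> 2 point(s)
  x = 7: RHS = 6, y in [11, 12]  -> 2 point(s)
  x = 9: RHS = 16, y in [4, 19]  -> 2 point(s)
  x = 11: RHS = 12, y in [9, 14]  -> 2 point(s)
  x = 15: RHS = 16, y in [4, 19]  -> 2 point(s)
  x = 18: RHS = 0, y in [0]  -> 1 point(s)
  x = 21: RHS = 13, y in [6, 17]  -> 2 point(s)
  x = 22: RHS = 16, y in [4, 19]  -> 2 point(s)
Affine points: 19. Add the point at infinity: total = 20.

#E(F_23) = 20


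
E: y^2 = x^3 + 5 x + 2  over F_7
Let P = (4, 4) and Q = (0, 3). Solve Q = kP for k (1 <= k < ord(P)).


Enumerate multiples of P until we hit Q = (0, 3):
  1P = (4, 4)
  2P = (1, 1)
  3P = (3, 4)
  4P = (0, 3)
Match found at i = 4.

k = 4


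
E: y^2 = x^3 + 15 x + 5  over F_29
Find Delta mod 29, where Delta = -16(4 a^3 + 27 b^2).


4 a^3 + 27 b^2 = 4*15^3 + 27*5^2 = 13500 + 675 = 14175
Delta = -16 * (14175) = -226800
Delta mod 29 = 9

Delta = 9 (mod 29)


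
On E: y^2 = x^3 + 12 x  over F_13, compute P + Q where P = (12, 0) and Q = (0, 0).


P != Q, so use the chord formula.
s = (y2 - y1) / (x2 - x1) = (0) / (1) mod 13 = 0
x3 = s^2 - x1 - x2 mod 13 = 0^2 - 12 - 0 = 1
y3 = s (x1 - x3) - y1 mod 13 = 0 * (12 - 1) - 0 = 0

P + Q = (1, 0)


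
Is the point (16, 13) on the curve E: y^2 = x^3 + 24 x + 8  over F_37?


Check whether y^2 = x^3 + 24 x + 8 (mod 37) for (x, y) = (16, 13).
LHS: y^2 = 13^2 mod 37 = 21
RHS: x^3 + 24 x + 8 = 16^3 + 24*16 + 8 mod 37 = 11
LHS != RHS

No, not on the curve


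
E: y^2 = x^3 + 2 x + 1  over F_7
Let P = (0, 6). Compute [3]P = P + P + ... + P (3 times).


k = 3 = 11_2 (binary, LSB first: 11)
Double-and-add from P = (0, 6):
  bit 0 = 1: acc = O + (0, 6) = (0, 6)
  bit 1 = 1: acc = (0, 6) + (1, 2) = (1, 5)

3P = (1, 5)


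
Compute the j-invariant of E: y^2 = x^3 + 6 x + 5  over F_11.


Delta = -16(4 a^3 + 27 b^2) mod 11 = 5
-1728 * (4 a)^3 = -1728 * (4*6)^3 mod 11 = 3
j = 3 * 5^(-1) mod 11 = 5

j = 5 (mod 11)


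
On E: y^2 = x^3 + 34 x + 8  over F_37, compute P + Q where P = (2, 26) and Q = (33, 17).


P != Q, so use the chord formula.
s = (y2 - y1) / (x2 - x1) = (28) / (31) mod 37 = 20
x3 = s^2 - x1 - x2 mod 37 = 20^2 - 2 - 33 = 32
y3 = s (x1 - x3) - y1 mod 37 = 20 * (2 - 32) - 26 = 3

P + Q = (32, 3)


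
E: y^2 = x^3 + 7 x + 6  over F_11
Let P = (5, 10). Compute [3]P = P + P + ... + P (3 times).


k = 3 = 11_2 (binary, LSB first: 11)
Double-and-add from P = (5, 10):
  bit 0 = 1: acc = O + (5, 10) = (5, 10)
  bit 1 = 1: acc = (5, 10) + (10, 8) = (1, 6)

3P = (1, 6)


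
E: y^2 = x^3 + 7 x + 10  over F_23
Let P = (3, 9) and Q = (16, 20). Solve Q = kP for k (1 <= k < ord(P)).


Enumerate multiples of P until we hit Q = (16, 20):
  1P = (3, 9)
  2P = (20, 10)
  3P = (16, 20)
Match found at i = 3.

k = 3


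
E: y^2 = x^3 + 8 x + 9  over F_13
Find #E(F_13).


For each x in F_13, count y with y^2 = x^3 + 8 x + 9 mod 13:
  x = 0: RHS = 9, y in [3, 10]  -> 2 point(s)
  x = 4: RHS = 1, y in [1, 12]  -> 2 point(s)
  x = 6: RHS = 0, y in [0]  -> 1 point(s)
  x = 8: RHS = 0, y in [0]  -> 1 point(s)
  x = 9: RHS = 4, y in [2, 11]  -> 2 point(s)
  x = 10: RHS = 10, y in [6, 7]  -> 2 point(s)
  x = 12: RHS = 0, y in [0]  -> 1 point(s)
Affine points: 11. Add the point at infinity: total = 12.

#E(F_13) = 12


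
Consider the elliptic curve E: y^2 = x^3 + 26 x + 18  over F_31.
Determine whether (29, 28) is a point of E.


Check whether y^2 = x^3 + 26 x + 18 (mod 31) for (x, y) = (29, 28).
LHS: y^2 = 28^2 mod 31 = 9
RHS: x^3 + 26 x + 18 = 29^3 + 26*29 + 18 mod 31 = 20
LHS != RHS

No, not on the curve


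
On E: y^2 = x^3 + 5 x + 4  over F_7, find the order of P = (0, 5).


Compute successive multiples of P until we hit O:
  1P = (0, 5)
  2P = (2, 1)
  3P = (2, 6)
  4P = (0, 2)
  5P = O

ord(P) = 5


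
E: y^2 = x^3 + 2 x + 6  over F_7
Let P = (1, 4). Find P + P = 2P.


Doubling: s = (3 x1^2 + a) / (2 y1)
s = (3*1^2 + 2) / (2*4) mod 7 = 5
x3 = s^2 - 2 x1 mod 7 = 5^2 - 2*1 = 2
y3 = s (x1 - x3) - y1 mod 7 = 5 * (1 - 2) - 4 = 5

2P = (2, 5)


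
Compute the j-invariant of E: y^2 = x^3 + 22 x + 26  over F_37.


Delta = -16(4 a^3 + 27 b^2) mod 37 = 3
-1728 * (4 a)^3 = -1728 * (4*22)^3 mod 37 = 29
j = 29 * 3^(-1) mod 37 = 22

j = 22 (mod 37)


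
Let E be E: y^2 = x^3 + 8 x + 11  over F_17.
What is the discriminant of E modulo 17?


4 a^3 + 27 b^2 = 4*8^3 + 27*11^2 = 2048 + 3267 = 5315
Delta = -16 * (5315) = -85040
Delta mod 17 = 11

Delta = 11 (mod 17)


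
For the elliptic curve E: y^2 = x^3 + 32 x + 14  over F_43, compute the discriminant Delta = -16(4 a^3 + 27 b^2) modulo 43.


4 a^3 + 27 b^2 = 4*32^3 + 27*14^2 = 131072 + 5292 = 136364
Delta = -16 * (136364) = -2181824
Delta mod 43 = 39

Delta = 39 (mod 43)


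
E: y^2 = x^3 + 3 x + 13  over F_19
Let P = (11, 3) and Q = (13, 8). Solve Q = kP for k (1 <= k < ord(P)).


Enumerate multiples of P until we hit Q = (13, 8):
  1P = (11, 3)
  2P = (13, 8)
Match found at i = 2.

k = 2


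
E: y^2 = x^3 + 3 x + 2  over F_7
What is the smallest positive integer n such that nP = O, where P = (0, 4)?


Compute successive multiples of P until we hit O:
  1P = (0, 4)
  2P = (2, 4)
  3P = (5, 3)
  4P = (4, 1)
  5P = (4, 6)
  6P = (5, 4)
  7P = (2, 3)
  8P = (0, 3)
  ... (continuing to 9P)
  9P = O

ord(P) = 9


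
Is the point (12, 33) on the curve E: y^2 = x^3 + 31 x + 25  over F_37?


Check whether y^2 = x^3 + 31 x + 25 (mod 37) for (x, y) = (12, 33).
LHS: y^2 = 33^2 mod 37 = 16
RHS: x^3 + 31 x + 25 = 12^3 + 31*12 + 25 mod 37 = 16
LHS = RHS

Yes, on the curve


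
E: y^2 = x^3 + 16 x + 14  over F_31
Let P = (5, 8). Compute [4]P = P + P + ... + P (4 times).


k = 4 = 100_2 (binary, LSB first: 001)
Double-and-add from P = (5, 8):
  bit 0 = 0: acc unchanged = O
  bit 1 = 0: acc unchanged = O
  bit 2 = 1: acc = O + (19, 4) = (19, 4)

4P = (19, 4)


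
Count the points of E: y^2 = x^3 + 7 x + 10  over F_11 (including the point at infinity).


For each x in F_11, count y with y^2 = x^3 + 7 x + 10 mod 11:
  x = 3: RHS = 3, y in [5, 6]  -> 2 point(s)
  x = 4: RHS = 3, y in [5, 6]  -> 2 point(s)
  x = 5: RHS = 5, y in [4, 7]  -> 2 point(s)
  x = 6: RHS = 4, y in [2, 9]  -> 2 point(s)
Affine points: 8. Add the point at infinity: total = 9.

#E(F_11) = 9


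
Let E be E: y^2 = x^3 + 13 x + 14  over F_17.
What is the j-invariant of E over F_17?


Delta = -16(4 a^3 + 27 b^2) mod 17 = 4
-1728 * (4 a)^3 = -1728 * (4*13)^3 mod 17 = 6
j = 6 * 4^(-1) mod 17 = 10

j = 10 (mod 17)


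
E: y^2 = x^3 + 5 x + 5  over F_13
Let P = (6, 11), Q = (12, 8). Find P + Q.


P != Q, so use the chord formula.
s = (y2 - y1) / (x2 - x1) = (10) / (6) mod 13 = 6
x3 = s^2 - x1 - x2 mod 13 = 6^2 - 6 - 12 = 5
y3 = s (x1 - x3) - y1 mod 13 = 6 * (6 - 5) - 11 = 8

P + Q = (5, 8)


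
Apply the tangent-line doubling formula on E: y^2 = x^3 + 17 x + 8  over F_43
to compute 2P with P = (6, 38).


Doubling: s = (3 x1^2 + a) / (2 y1)
s = (3*6^2 + 17) / (2*38) mod 43 = 9
x3 = s^2 - 2 x1 mod 43 = 9^2 - 2*6 = 26
y3 = s (x1 - x3) - y1 mod 43 = 9 * (6 - 26) - 38 = 40

2P = (26, 40)


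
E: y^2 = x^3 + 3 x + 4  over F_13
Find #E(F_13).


For each x in F_13, count y with y^2 = x^3 + 3 x + 4 mod 13:
  x = 0: RHS = 4, y in [2, 11]  -> 2 point(s)
  x = 3: RHS = 1, y in [1, 12]  -> 2 point(s)
  x = 5: RHS = 1, y in [1, 12]  -> 2 point(s)
  x = 6: RHS = 4, y in [2, 11]  -> 2 point(s)
  x = 7: RHS = 4, y in [2, 11]  -> 2 point(s)
  x = 11: RHS = 3, y in [4, 9]  -> 2 point(s)
  x = 12: RHS = 0, y in [0]  -> 1 point(s)
Affine points: 13. Add the point at infinity: total = 14.

#E(F_13) = 14


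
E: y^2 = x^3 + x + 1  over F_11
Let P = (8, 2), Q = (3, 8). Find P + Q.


P != Q, so use the chord formula.
s = (y2 - y1) / (x2 - x1) = (6) / (6) mod 11 = 1
x3 = s^2 - x1 - x2 mod 11 = 1^2 - 8 - 3 = 1
y3 = s (x1 - x3) - y1 mod 11 = 1 * (8 - 1) - 2 = 5

P + Q = (1, 5)


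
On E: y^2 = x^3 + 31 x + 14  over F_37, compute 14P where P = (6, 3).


k = 14 = 1110_2 (binary, LSB first: 0111)
Double-and-add from P = (6, 3):
  bit 0 = 0: acc unchanged = O
  bit 1 = 1: acc = O + (18, 15) = (18, 15)
  bit 2 = 1: acc = (18, 15) + (27, 6) = (30, 34)
  bit 3 = 1: acc = (30, 34) + (19, 5) = (24, 2)

14P = (24, 2)


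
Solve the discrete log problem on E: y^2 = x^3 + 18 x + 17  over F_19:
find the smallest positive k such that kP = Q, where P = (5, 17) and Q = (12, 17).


Enumerate multiples of P until we hit Q = (12, 17):
  1P = (5, 17)
  2P = (14, 7)
  3P = (1, 6)
  4P = (17, 7)
  5P = (13, 15)
  6P = (7, 12)
  7P = (18, 6)
  8P = (2, 17)
  9P = (12, 2)
  10P = (0, 13)
  11P = (4, 18)
  12P = (11, 8)
  13P = (10, 0)
  14P = (11, 11)
  15P = (4, 1)
  16P = (0, 6)
  17P = (12, 17)
Match found at i = 17.

k = 17


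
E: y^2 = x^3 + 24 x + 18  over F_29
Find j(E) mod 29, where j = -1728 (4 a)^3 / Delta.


Delta = -16(4 a^3 + 27 b^2) mod 29 = 11
-1728 * (4 a)^3 = -1728 * (4*24)^3 mod 29 = 19
j = 19 * 11^(-1) mod 29 = 7

j = 7 (mod 29)


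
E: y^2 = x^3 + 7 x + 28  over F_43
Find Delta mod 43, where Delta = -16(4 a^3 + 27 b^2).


4 a^3 + 27 b^2 = 4*7^3 + 27*28^2 = 1372 + 21168 = 22540
Delta = -16 * (22540) = -360640
Delta mod 43 = 1

Delta = 1 (mod 43)


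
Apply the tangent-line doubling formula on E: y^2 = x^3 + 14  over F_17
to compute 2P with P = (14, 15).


Doubling: s = (3 x1^2 + a) / (2 y1)
s = (3*14^2 + 0) / (2*15) mod 17 = 6
x3 = s^2 - 2 x1 mod 17 = 6^2 - 2*14 = 8
y3 = s (x1 - x3) - y1 mod 17 = 6 * (14 - 8) - 15 = 4

2P = (8, 4)


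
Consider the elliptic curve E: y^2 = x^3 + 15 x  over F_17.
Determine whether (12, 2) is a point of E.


Check whether y^2 = x^3 + 15 x + 0 (mod 17) for (x, y) = (12, 2).
LHS: y^2 = 2^2 mod 17 = 4
RHS: x^3 + 15 x + 0 = 12^3 + 15*12 + 0 mod 17 = 4
LHS = RHS

Yes, on the curve


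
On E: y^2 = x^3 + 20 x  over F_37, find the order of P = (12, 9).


Compute successive multiples of P until we hit O:
  1P = (12, 9)
  2P = (10, 33)
  3P = (11, 16)
  4P = (26, 15)
  5P = (9, 24)
  6P = (4, 25)
  7P = (25, 17)
  8P = (33, 35)
  ... (continuing to 25P)
  25P = O

ord(P) = 25


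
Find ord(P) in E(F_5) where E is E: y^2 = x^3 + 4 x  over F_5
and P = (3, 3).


Compute successive multiples of P until we hit O:
  1P = (3, 3)
  2P = (0, 0)
  3P = (3, 2)
  4P = O

ord(P) = 4


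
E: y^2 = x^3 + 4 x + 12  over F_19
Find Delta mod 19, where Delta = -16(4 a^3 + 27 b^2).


4 a^3 + 27 b^2 = 4*4^3 + 27*12^2 = 256 + 3888 = 4144
Delta = -16 * (4144) = -66304
Delta mod 19 = 6

Delta = 6 (mod 19)
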